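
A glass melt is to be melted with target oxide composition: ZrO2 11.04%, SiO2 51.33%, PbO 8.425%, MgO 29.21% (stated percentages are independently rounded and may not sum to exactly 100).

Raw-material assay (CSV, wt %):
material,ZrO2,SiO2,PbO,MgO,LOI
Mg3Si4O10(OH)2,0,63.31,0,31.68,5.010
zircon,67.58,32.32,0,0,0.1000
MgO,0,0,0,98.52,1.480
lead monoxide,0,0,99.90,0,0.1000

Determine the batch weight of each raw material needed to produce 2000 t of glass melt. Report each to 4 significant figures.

Batch per 2000 t glass melt:
  Mg3Si4O10(OH)2: 1455 t
  zircon: 326.7 t
  MgO: 125.2 t
  lead monoxide: 168.7 t
Total batch = 2076 t; LOI loss = 75.24 t; yield = 96.37%

All arithmetic keeps exact precision all the way through — mid-chain values are printed rounded to four significant figures across the worked steps. A single rounding finalizes every reported value. Derived quantities, which include four oxide percentages, ignition loss, totals, glass mass, the yield, are rebuilt at exact precision, as written in the problem or the answer, from the batch weights at 2000 t of glass.
Target masses of each oxide per 2000 t glass melt:
  ZrO2: 11.04% × 2000 = 220.8 t
  SiO2: 51.33% × 2000 = 1027 t
  PbO: 8.425% × 2000 = 168.5 t
  MgO: 29.21% × 2000 = 584.2 t
Per-oxide balance check working from each reported weight, per the basis as stated (summed amounts equal target values exact up to rounding of places):
  ZrO2: 326.7·0.6758 = 220.8 t (target 220.8 t)
  SiO2: 1455·0.6331 + 326.7·0.3232 = 1027 t (target 1027 t)
  PbO: 168.7·0.9990 = 168.5 t (target 168.5 t)
  MgO: 1455·0.3168 + 125.2·0.9852 = 584.3 t (target 584.2 t)
Glass-mass closure: whole batch net of LOI = 2000 t (the targets, summed, come to 2000 t; with the basis standing at 2000 t — differing by rounding only).
Total batch = Σ batch = 2076 t; the LOI term Σ batch·LOI equals 75.24 t; the yield ratio, glass ÷ batch: 96.37%.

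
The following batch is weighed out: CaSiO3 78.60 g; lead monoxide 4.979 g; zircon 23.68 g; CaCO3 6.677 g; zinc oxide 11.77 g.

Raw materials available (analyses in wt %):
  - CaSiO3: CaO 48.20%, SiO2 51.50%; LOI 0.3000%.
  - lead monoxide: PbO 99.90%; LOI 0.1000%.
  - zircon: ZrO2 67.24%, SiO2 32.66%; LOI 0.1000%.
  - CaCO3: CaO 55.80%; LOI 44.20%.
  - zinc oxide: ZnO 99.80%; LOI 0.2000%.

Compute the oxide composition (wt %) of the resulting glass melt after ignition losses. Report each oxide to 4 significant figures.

Glass mass = 122.5 g (batch 125.7 − LOI 3.239).
Composition: CaO 33.98%, PbO 4.062%, ZnO 9.592%, ZrO2 13.00%, SiO2 39.37%

Working values are printed, rounded to four significant figures, between the steps. Each numeric step runs at full float precision through the solve; every reported result sees exactly one rounding — derived quantities, including net glass mass, the five compositions, LOI, yield, the totals, are carried using the weight values on 122.5 g of glass at full float precision exactly as printed in problem or answer.
Per-oxide mass from batch:
  CaO: 78.60·0.4820 + 6.677·0.5580 = 41.61 g
  PbO: 4.979·0.9990 = 4.974 g
  ZnO: 11.77·0.9980 = 11.75 g
  ZrO2: 23.68·0.6724 = 15.92 g
  SiO2: 78.60·0.5150 + 23.68·0.3266 = 48.21 g
LOI: 78.60·0.003000 + 4.979·0.001000 + 23.68·0.001000 + 6.677·0.4420 + 11.77·0.002000 = 3.239 g
Resulting glass, batch − LOI: 125.7 − 3.239 = 122.5 g (= the summed oxide contributions)
wt % = 100 × oxide mass / glass mass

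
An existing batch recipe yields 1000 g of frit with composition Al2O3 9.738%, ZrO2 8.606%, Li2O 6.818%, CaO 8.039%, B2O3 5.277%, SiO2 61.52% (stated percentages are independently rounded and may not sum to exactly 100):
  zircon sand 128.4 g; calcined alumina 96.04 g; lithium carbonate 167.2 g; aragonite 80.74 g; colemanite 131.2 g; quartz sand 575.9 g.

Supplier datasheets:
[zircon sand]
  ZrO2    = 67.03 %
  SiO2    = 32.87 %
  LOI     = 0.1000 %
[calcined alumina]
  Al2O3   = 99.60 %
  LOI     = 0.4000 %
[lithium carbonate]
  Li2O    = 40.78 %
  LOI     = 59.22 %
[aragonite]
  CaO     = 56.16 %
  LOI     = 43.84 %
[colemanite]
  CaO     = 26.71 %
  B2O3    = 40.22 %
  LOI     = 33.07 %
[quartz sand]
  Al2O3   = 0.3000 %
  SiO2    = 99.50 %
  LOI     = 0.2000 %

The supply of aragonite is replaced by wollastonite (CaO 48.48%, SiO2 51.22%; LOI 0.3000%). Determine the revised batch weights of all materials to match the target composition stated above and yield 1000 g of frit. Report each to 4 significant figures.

Revised batch per 1000 g frit:
  zircon sand: 128.4 g
  calcined alumina: 96.18 g
  lithium carbonate: 167.2 g
  wollastonite: 93.53 g
  colemanite: 131.2 g
  quartz sand: 527.7 g
Total batch = 1144 g; LOI loss = 144.3 g

The intermediate values are shown (rounded to 4 significant digits) in the working; all internal work keeps full precision from first step to last; each reported value takes exactly one rounding; derived quantities are recomputed in exact precision (yield, LOI, totals, the six compositions, net glass mass) from the weighed amounts per 1000 g of glass, exactly as printed in the problem or the answer.
Target oxide masses per 1000 g frit:
  Al2O3: 9.738% × 1000 = 97.38 g
  ZrO2: 8.606% × 1000 = 86.06 g
  Li2O: 6.818% × 1000 = 68.18 g
  CaO: 8.039% × 1000 = 80.39 g
  B2O3: 5.277% × 1000 = 52.77 g
  SiO2: 61.52% × 1000 = 615.2 g
A balance pass over the oxides, on the weights just shown, against the basis in use (sums match the target masses up to rounding of the answer):
  Al2O3: 96.18·0.9960 + 527.7·0.003000 = 97.38 g (target 97.38 g)
  ZrO2: 128.4·0.6703 = 86.07 g (target 86.06 g)
  Li2O: 167.2·0.4078 = 68.18 g (target 68.18 g)
  CaO: 93.53·0.4848 + 131.2·0.2671 = 80.39 g (target 80.39 g)
  B2O3: 131.2·0.4022 = 52.77 g (target 52.77 g)
  SiO2: 128.4·0.3287 + 93.53·0.5122 + 527.7·0.9950 = 615.2 g (target 615.2 g)
Auditing the glass mass value: net batch after ignition = 1000 g (oxide target masses add up to 1000 g; stated basis 1000 g — any gap is answer rounding).
Adding the batch up: Σ batch = 1144 g; the LOI term Σ batch·LOI equals 144.3 g; glass ÷ batch gives a yield of 87.39%.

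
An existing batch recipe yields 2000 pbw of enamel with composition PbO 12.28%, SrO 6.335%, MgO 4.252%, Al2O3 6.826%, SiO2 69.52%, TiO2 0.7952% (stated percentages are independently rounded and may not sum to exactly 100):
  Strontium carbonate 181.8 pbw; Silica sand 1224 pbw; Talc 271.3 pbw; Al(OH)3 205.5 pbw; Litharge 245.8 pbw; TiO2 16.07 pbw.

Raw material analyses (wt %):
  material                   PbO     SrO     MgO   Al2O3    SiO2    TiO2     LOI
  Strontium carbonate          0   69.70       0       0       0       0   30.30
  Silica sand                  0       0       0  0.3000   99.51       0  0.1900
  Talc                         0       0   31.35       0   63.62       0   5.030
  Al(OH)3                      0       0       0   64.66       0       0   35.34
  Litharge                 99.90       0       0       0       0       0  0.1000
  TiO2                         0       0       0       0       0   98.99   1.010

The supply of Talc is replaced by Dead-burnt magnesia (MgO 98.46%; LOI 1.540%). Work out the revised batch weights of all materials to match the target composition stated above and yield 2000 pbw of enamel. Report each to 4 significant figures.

The intermediate values appear, rounded to four significant digits, in the working; each numeric step maintains full float precision from start to finish. Every reported value is rounded only once — derived quantities are carried at full precision (LOI, the six compositions, the totals, glass mass, the yield) using the weight values for 2000 pbw of glass as quoted within question or answer.
Target oxide masses per 2000 pbw enamel:
  PbO: 12.28% × 2000 = 245.6 pbw
  SrO: 6.335% × 2000 = 126.7 pbw
  MgO: 4.252% × 2000 = 85.04 pbw
  Al2O3: 6.826% × 2000 = 136.5 pbw
  SiO2: 69.52% × 2000 = 1390 pbw
  TiO2: 0.7952% × 2000 = 15.90 pbw
Balance tally, oxide-wise, per the reported batch figures, per the basis as stated (target by target, the sums agree given rounding of the digits):
  PbO: 245.8·0.9990 = 245.6 pbw (target 245.6 pbw)
  SrO: 181.8·0.6970 = 126.7 pbw (target 126.7 pbw)
  MgO: 86.37·0.9846 = 85.04 pbw (target 85.04 pbw)
  Al2O3: 1397·0.003000 + 204.7·0.6466 = 136.6 pbw (target 136.5 pbw)
  SiO2: 1397·0.9951 = 1390 pbw (target 1390 pbw)
  TiO2: 16.07·0.9899 = 15.91 pbw (target 15.90 pbw)
Auditing the glass mass value: whole batch net of LOI = 2000 pbw (summing oxide targets gives 2000 pbw; the stated basis being 2000 pbw — a pure rounding effect).
Batch total: Σ batch = 2132 pbw; loss to ignition Σ batch·LOI = 131.8 pbw; yield, glass over the total, = 93.82%.

Revised batch per 2000 pbw enamel:
  Strontium carbonate: 181.8 pbw
  Silica sand: 1397 pbw
  Dead-burnt magnesia: 86.37 pbw
  Al(OH)3: 204.7 pbw
  Litharge: 245.8 pbw
  TiO2: 16.07 pbw
Total batch = 2132 pbw; LOI loss = 131.8 pbw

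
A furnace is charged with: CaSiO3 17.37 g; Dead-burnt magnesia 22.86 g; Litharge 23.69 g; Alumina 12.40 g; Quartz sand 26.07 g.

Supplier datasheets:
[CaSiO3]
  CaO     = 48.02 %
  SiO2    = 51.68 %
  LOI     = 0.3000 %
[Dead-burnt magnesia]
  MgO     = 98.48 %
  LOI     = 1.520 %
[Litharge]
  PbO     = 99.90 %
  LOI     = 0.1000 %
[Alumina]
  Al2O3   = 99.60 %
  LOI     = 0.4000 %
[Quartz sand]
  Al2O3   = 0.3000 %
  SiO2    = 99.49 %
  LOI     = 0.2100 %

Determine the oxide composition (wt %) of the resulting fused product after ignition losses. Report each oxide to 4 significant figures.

Every computation runs at full float precision in every operation; rounding to four significant figures extends to every in-between result as printed. Each reported number takes a single rounding; derived quantities (the five compositions, glass mass, totals, LOI, the yield) are recomputed in full precision using the weight values on 101.9 g of glass as given in question or answer.
What the batch supplies per oxide:
  CaO: 17.37·0.4802 = 8.341 g
  Al2O3: 12.40·0.9960 + 26.07·0.003000 = 12.43 g
  SiO2: 17.37·0.5168 + 26.07·0.9949 = 34.91 g
  PbO: 23.69·0.9990 = 23.67 g
  MgO: 22.86·0.9848 = 22.51 g
LOI: 17.37·0.003000 + 22.86·0.01520 + 23.69·0.001000 + 12.40·0.004000 + 26.07·0.002100 = 0.5276 g
Net of LOI, the glass mass = 102.4 − 0.5276 = 101.9 g (the oxide masses sum to this)
wt %: oxide over glass, times 100

Glass mass = 101.9 g (batch 102.4 − LOI 0.5276).
Composition: CaO 8.189%, Al2O3 12.20%, SiO2 34.28%, PbO 23.23%, MgO 22.10%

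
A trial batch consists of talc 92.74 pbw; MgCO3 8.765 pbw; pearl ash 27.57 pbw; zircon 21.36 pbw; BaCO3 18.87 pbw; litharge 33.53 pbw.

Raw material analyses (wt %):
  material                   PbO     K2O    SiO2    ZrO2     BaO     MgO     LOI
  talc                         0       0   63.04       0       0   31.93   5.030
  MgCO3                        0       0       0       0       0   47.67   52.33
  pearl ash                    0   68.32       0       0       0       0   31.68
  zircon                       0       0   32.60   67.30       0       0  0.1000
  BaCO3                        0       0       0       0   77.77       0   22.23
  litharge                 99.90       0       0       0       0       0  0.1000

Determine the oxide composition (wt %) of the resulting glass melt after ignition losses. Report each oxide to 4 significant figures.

Mid-chain values are printed rounded to 4 significant figures as written — every computation carries full precision in all steps — exactly one rounding is applied to each reported figure — all derived quantities are carried using the weight values per 180.6 pbw of glass at exact precision (six oxide percentages, yield, ignition loss, the totals, glass mass) as written in question or answer.
Oxide-by-oxide delivered mass:
  PbO: 33.53·0.9990 = 33.50 pbw
  K2O: 27.57·0.6832 = 18.84 pbw
  SiO2: 92.74·0.6304 + 21.36·0.3260 = 65.43 pbw
  ZrO2: 21.36·0.6730 = 14.38 pbw
  BaO: 18.87·0.7777 = 14.68 pbw
  MgO: 92.74·0.3193 + 8.765·0.4767 = 33.79 pbw
LOI: 92.74·0.05030 + 8.765·0.5233 + 27.57·0.3168 + 21.36·0.001000 + 18.87·0.2223 + 33.53·0.001000 = 22.24 pbw
Glass = total batch minus LOI = 202.8 − 22.24 = 180.6 pbw (matching Σ of the oxides)
percent share: oxide ÷ glass, ×100

Glass mass = 180.6 pbw (batch 202.8 − LOI 22.24).
Composition: PbO 18.55%, K2O 10.43%, SiO2 36.23%, ZrO2 7.960%, BaO 8.126%, MgO 18.71%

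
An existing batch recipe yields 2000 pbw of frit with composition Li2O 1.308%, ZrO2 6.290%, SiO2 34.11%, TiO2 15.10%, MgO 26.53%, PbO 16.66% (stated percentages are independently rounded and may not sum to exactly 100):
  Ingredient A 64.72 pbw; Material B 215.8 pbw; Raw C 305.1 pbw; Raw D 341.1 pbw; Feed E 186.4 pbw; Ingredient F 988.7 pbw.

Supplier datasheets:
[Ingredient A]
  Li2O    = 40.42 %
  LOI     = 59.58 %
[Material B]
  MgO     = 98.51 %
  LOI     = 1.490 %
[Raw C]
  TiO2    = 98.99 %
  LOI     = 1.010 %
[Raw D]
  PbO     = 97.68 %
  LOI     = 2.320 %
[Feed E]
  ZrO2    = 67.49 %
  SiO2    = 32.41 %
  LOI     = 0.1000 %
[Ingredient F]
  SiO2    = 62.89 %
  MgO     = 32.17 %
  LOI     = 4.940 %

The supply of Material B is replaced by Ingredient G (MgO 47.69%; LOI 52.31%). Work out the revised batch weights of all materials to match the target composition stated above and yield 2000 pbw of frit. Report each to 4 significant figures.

Revised batch per 2000 pbw frit:
  Ingredient A: 64.72 pbw
  Ingredient G: 445.7 pbw
  Raw C: 305.1 pbw
  Raw D: 341.1 pbw
  Feed E: 186.4 pbw
  Ingredient F: 988.7 pbw
Total batch = 2332 pbw; LOI loss = 331.7 pbw

Values along the way appear, with 4-significant-figure rounding, in the printout; every computation runs at full precision from first step to last; exactly one rounding goes into each reported figure — the derived quantities, including LOI, net glass mass, yield, the six compositions, totals, are recomputed using the weight values on 2000 pbw of glass in full precision precisely as stated by the problem or the answer.
Per-oxide target masses for 2000 pbw frit:
  Li2O: 1.308% × 2000 = 26.16 pbw
  ZrO2: 6.290% × 2000 = 125.8 pbw
  SiO2: 34.11% × 2000 = 682.2 pbw
  TiO2: 15.10% × 2000 = 302.0 pbw
  MgO: 26.53% × 2000 = 530.6 pbw
  PbO: 16.66% × 2000 = 333.2 pbw
Verifying the oxide balance given the weights on record, under the basis named above (every target is met by its sum modulo rounding of the values):
  Li2O: 64.72·0.4042 = 26.16 pbw (target 26.16 pbw)
  ZrO2: 186.4·0.6749 = 125.8 pbw (target 125.8 pbw)
  SiO2: 186.4·0.3241 + 988.7·0.6289 = 682.2 pbw (target 682.2 pbw)
  TiO2: 305.1·0.9899 = 302.0 pbw (target 302.0 pbw)
  MgO: 445.7·0.4769 + 988.7·0.3217 = 530.6 pbw (target 530.6 pbw)
  PbO: 341.1·0.9768 = 333.2 pbw (target 333.2 pbw)
Glass-mass sanity pass: Σ batch − LOI loss = 2000 pbw (summing oxide targets gives 2000 pbw; the stated basis being 2000 pbw — a pure rounding effect).
Total batch = Σ batch = 2332 pbw; Σ batch·LOI gives LOI loss = 331.7 pbw; glass ÷ batch gives a yield of 85.77%.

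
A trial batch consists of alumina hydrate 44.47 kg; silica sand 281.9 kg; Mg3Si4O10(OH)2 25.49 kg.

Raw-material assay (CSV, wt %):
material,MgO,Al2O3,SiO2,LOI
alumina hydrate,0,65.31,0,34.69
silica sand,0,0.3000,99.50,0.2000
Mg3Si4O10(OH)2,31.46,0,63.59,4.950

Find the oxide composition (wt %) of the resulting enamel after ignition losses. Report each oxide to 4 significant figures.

Glass mass = 334.6 kg (batch 351.9 − LOI 17.25).
Composition: MgO 2.397%, Al2O3 8.933%, SiO2 88.67%

Working values appear rounded off to 4 significant figures across the worked steps. All internal work runs at full precision throughout; a single rounding completes every reported figure. All derived quantities are recomputed at full precision (net glass mass, totals, three oxide percentages, LOI, the yield) starting from the weights at 334.6 kg of glass as written in the problem or the answer.
What the batch supplies per oxide:
  MgO: 25.49·0.3146 = 8.019 kg
  Al2O3: 44.47·0.6531 + 281.9·0.003000 = 29.89 kg
  SiO2: 281.9·0.9950 + 25.49·0.6359 = 296.7 kg
LOI: 44.47·0.3469 + 281.9·0.002000 + 25.49·0.04950 = 17.25 kg
Glass mass = batch − LOI = 351.9 − 17.25 = 334.6 kg (the oxide masses sum to this)
wt %: oxide over glass, times 100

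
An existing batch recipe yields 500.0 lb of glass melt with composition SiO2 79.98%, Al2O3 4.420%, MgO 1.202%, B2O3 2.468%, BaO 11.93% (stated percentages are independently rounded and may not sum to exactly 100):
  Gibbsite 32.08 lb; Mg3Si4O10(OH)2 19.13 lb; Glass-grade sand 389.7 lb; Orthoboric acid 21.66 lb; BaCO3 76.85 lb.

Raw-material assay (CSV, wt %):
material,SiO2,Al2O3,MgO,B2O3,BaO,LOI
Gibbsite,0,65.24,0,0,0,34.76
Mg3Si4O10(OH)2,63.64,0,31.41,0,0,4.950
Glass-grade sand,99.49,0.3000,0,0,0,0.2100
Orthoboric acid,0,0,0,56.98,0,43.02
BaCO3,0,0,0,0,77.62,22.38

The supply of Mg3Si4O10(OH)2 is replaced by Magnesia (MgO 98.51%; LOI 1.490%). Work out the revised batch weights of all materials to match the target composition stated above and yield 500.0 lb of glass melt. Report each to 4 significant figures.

Revised batch per 500.0 lb glass melt:
  Gibbsite: 32.03 lb
  Magnesia: 6.101 lb
  Glass-grade sand: 401.9 lb
  Orthoboric acid: 21.66 lb
  BaCO3: 76.85 lb
Total batch = 538.5 lb; LOI loss = 38.59 lb

The intermediate values are displayed rounded to four significant figures — every computation runs at exact precision from start to finish; exactly one rounding is applied to every reported value — derived quantities are computed starting from the weights on 500.0 lb of glass in full float precision (the yield, ignition loss, the totals, five oxide percentages, glass mass) exactly as printed in either problem or answer.
Oxide-by-oxide targets in 500.0 lb glass melt:
  SiO2: 79.98% × 500.0 = 399.9 lb
  Al2O3: 4.420% × 500.0 = 22.10 lb
  MgO: 1.202% × 500.0 = 6.010 lb
  B2O3: 2.468% × 500.0 = 12.34 lb
  BaO: 11.93% × 500.0 = 59.65 lb
Verifying the oxide balance given the weights on record, relative to the basis at hand (sum by sum, the targets are met inside rounding margins):
  SiO2: 401.9·0.9949 = 399.9 lb (target 399.9 lb)
  Al2O3: 32.03·0.6524 + 401.9·0.003000 = 22.10 lb (target 22.10 lb)
  MgO: 6.101·0.9851 = 6.010 lb (target 6.010 lb)
  B2O3: 21.66·0.5698 = 12.34 lb (target 12.34 lb)
  BaO: 76.85·0.7762 = 59.65 lb (target 59.65 lb)
Glass-mass closure: total batch − LOI = 500.0 lb (summing oxide targets gives 500.0 lb; basis as stated: 500.0 lb — deltas are rounding alone).
Summing the batch: Σ batch = 538.5 lb; Σ batch·LOI gives LOI loss = 38.59 lb; yield = glass ÷ total batch = 92.84%.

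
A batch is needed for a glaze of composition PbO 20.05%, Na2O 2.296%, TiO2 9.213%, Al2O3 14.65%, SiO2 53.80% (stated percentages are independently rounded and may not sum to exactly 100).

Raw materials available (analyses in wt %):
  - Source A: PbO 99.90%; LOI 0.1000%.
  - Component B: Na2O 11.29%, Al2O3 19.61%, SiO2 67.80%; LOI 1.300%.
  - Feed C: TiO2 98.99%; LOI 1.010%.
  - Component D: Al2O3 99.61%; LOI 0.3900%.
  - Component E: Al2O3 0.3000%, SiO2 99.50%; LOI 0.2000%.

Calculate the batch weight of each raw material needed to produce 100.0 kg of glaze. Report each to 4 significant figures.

Batch per 100.0 kg glaze:
  Source A: 20.07 kg
  Component B: 20.34 kg
  Feed C: 9.307 kg
  Component D: 10.58 kg
  Component E: 40.21 kg
Total batch = 100.5 kg; LOI loss = 0.5002 kg; yield = 99.50%

Intermediates are printed rounded off to 4 significant figures when written out — each numeric step holds exact precision throughout — exactly one rounding goes into every reported value; the derived quantities (totals, net glass mass, LOI, the five compositions, the yield) are carried in full precision starting from the weights per 100.0 kg of glass, as written in either problem or answer.
The oxide mass targets at 100.0 kg glaze:
  PbO: 20.05% × 100.0 = 20.05 kg
  Na2O: 2.296% × 100.0 = 2.296 kg
  TiO2: 9.213% × 100.0 = 9.213 kg
  Al2O3: 14.65% × 100.0 = 14.65 kg
  SiO2: 53.80% × 100.0 = 53.80 kg
Per-oxide balance check given the weights on record, per the basis as stated (each sum matches its target mass once rounding is allowed for):
  PbO: 20.07·0.9990 = 20.05 kg (target 20.05 kg)
  Na2O: 20.34·0.1129 = 2.296 kg (target 2.296 kg)
  TiO2: 9.307·0.9899 = 9.213 kg (target 9.213 kg)
  Al2O3: 20.34·0.1961 + 10.58·0.9961 + 40.21·0.003000 = 14.65 kg (target 14.65 kg)
  SiO2: 20.34·0.6780 + 40.21·0.9950 = 53.80 kg (target 53.80 kg)
The glass-mass cross-check: total batch − LOI = 100.0 kg (per-oxide target masses sum to 100.0 kg; versus the stated basis of 100.0 kg — a pure rounding effect).
Batch total: Σ batch = 100.5 kg; loss to ignition Σ batch·LOI = 0.5002 kg; glass ÷ batch gives a yield of 99.50%.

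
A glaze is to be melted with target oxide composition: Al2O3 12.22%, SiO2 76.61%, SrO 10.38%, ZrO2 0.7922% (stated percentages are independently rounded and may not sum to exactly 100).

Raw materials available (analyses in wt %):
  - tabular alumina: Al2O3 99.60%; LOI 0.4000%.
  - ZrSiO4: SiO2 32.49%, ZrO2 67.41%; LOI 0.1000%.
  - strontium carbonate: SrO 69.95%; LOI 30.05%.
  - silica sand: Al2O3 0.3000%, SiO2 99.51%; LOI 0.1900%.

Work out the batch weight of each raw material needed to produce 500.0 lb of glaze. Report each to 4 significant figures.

Mid-chain values are displayed with 4-significant-digit rounding at each printed step; all arithmetic runs at exact precision from start to finish; each reported number takes exactly one rounding. The derived quantities (the four compositions, totals, ignition loss, the yield, glass mass) are recomputed at full float precision starting from the weights at 500.0 lb of glass as they appear in problem or answer.
Oxide mass targets, per 500.0 lb glaze:
  Al2O3: 12.22% × 500.0 = 61.10 lb
  SiO2: 76.61% × 500.0 = 383.0 lb
  SrO: 10.38% × 500.0 = 51.90 lb
  ZrO2: 0.7922% × 500.0 = 3.961 lb
Verifying the oxide balance given the weights on record, for the quoted basis mass (sum by sum, the targets are met net of answer rounding effects):
  Al2O3: 60.19·0.9960 + 383.0·0.003000 = 61.10 lb (target 61.10 lb)
  SiO2: 5.876·0.3249 + 383.0·0.9951 = 383.0 lb (target 383.0 lb)
  SrO: 74.20·0.6995 = 51.90 lb (target 51.90 lb)
  ZrO2: 5.876·0.6741 = 3.961 lb (target 3.961 lb)
Glass-mass bookkeeping: total batch − LOI = 500.0 lb (per-oxide target masses sum to 500.0 lb; basis as stated: 500.0 lb — gaps are rounding artifacts).
Batch total: Σ batch = 523.3 lb; Σ batch·LOI gives LOI loss = 23.27 lb; the yield ratio, glass ÷ batch: 95.55%.

Batch per 500.0 lb glaze:
  tabular alumina: 60.19 lb
  ZrSiO4: 5.876 lb
  strontium carbonate: 74.20 lb
  silica sand: 383.0 lb
Total batch = 523.3 lb; LOI loss = 23.27 lb; yield = 95.55%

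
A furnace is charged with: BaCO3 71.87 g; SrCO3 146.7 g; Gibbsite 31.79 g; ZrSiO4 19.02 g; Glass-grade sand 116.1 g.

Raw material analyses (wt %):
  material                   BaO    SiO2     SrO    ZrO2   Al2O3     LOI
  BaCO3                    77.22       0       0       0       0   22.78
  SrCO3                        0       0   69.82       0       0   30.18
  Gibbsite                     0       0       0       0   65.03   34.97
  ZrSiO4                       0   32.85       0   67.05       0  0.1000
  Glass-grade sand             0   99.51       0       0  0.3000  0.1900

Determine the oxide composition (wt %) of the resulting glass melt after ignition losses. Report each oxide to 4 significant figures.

All arithmetic runs at full precision throughout; in-progress results are shown rounded to 4 significant digits between the steps — each reported number is rounded a single time — all derived quantities, which include net glass mass, five oxide percentages, the yield, the totals, ignition loss, are recomputed at full precision, as quoted within the problem or answer text, starting from the weights at 313.5 g of glass.
What the batch supplies per oxide:
  BaO: 71.87·0.7722 = 55.50 g
  SiO2: 19.02·0.3285 + 116.1·0.9951 = 121.8 g
  SrO: 146.7·0.6982 = 102.4 g
  ZrO2: 19.02·0.6705 = 12.75 g
  Al2O3: 31.79·0.6503 + 116.1·0.003000 = 21.02 g
LOI: 71.87·0.2278 + 146.7·0.3018 + 31.79·0.3497 + 19.02·0.001000 + 116.1·0.001900 = 72.00 g
Resulting glass, batch − LOI: 385.5 − 72.00 = 313.5 g (matching Σ of the oxides)
oxide / glass × 100 gives the wt %

Glass mass = 313.5 g (batch 385.5 − LOI 72.00).
Composition: BaO 17.70%, SiO2 38.85%, SrO 32.67%, ZrO2 4.068%, Al2O3 6.706%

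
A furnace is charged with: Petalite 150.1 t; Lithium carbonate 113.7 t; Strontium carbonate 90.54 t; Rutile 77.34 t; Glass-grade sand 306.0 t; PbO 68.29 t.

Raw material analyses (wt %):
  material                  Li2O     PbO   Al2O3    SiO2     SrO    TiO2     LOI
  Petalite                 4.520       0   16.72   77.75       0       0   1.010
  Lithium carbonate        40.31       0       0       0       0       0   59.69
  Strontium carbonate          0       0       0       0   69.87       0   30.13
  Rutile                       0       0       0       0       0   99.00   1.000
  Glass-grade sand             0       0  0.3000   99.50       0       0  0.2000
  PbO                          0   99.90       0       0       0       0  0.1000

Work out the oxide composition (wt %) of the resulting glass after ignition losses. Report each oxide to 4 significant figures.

Glass mass = 707.9 t (batch 806.0 − LOI 98.12).
Composition: Li2O 7.433%, PbO 9.638%, Al2O3 3.675%, SiO2 59.50%, SrO 8.937%, TiO2 10.82%

All internal work holds exact precision in every operation; the intermediate values are shown rounded off to 4 significant figures on the page; a single rounding produces each reported figure; derived quantities, which include the totals, yield, ignition loss, the six compositions, net glass mass, are carried in full float precision, as they appear in the problem or answer text, using the weight values at 707.9 t of glass.
What the batch supplies per oxide:
  Li2O: 150.1·0.04520 + 113.7·0.4031 = 52.62 t
  PbO: 68.29·0.9990 = 68.22 t
  Al2O3: 150.1·0.1672 + 306.0·0.003000 = 26.01 t
  SiO2: 150.1·0.7775 + 306.0·0.9950 = 421.2 t
  SrO: 90.54·0.6987 = 63.26 t
  TiO2: 77.34·0.9900 = 76.57 t
LOI: 150.1·0.01010 + 113.7·0.5969 + 90.54·0.3013 + 77.34·0.01000 + 306.0·0.002000 + 68.29·0.001000 = 98.12 t
batch − LOI leaves glass = 806.0 − 98.12 = 707.9 t (matching Σ of the oxides)
percent share: oxide ÷ glass, ×100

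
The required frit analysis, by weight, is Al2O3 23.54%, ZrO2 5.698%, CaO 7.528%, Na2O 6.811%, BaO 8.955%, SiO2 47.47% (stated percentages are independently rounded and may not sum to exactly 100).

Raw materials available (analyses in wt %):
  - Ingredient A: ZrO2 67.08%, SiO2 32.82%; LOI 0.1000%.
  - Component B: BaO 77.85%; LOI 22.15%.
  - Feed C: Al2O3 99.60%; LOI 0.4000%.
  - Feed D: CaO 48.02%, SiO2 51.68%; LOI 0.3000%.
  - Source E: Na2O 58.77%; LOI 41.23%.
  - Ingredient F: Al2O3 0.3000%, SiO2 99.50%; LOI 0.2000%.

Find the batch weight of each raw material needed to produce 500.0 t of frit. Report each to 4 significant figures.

The intermediate values are printed, rounded to four significant figures, alongside each step. Each numeric step holds exact precision through every step; every reported result takes just one rounding — derived quantities are rebuilt in exact precision (LOI, the six compositions, totals, yield, glass mass) starting from the weights for 500.0 t of glass precisely as stated by the problem or the answer.
Oxide mass targets, per 500.0 t frit:
  Al2O3: 23.54% × 500.0 = 117.7 t
  ZrO2: 5.698% × 500.0 = 28.49 t
  CaO: 7.528% × 500.0 = 37.64 t
  Na2O: 6.811% × 500.0 = 34.06 t
  BaO: 8.955% × 500.0 = 44.78 t
  SiO2: 47.47% × 500.0 = 237.4 t
Oxide-by-oxide audit given the weights on record, on the stated basis (summed amounts equal target values modulo rounding of the values):
  Al2O3: 117.6·0.9960 + 183.8·0.003000 = 117.7 t (target 117.7 t)
  ZrO2: 42.47·0.6708 = 28.49 t (target 28.49 t)
  CaO: 78.38·0.4802 = 37.64 t (target 37.64 t)
  Na2O: 57.95·0.5877 = 34.06 t (target 34.06 t)
  BaO: 57.51·0.7785 = 44.77 t (target 44.78 t)
  SiO2: 42.47·0.3282 + 78.38·0.5168 + 183.8·0.9950 = 237.3 t (target 237.4 t)
Glass-mass sanity pass: batch total minus LOI = 500.0 t (summing oxide targets gives 500.0 t; against the stated basis, 500.0 t — any gap is answer rounding).
Total batch = Σ batch = 537.7 t; loss to ignition Σ batch·LOI = 37.75 t; the yield ratio, glass ÷ batch: 92.98%.

Batch per 500.0 t frit:
  Ingredient A: 42.47 t
  Component B: 57.51 t
  Feed C: 117.6 t
  Feed D: 78.38 t
  Source E: 57.95 t
  Ingredient F: 183.8 t
Total batch = 537.7 t; LOI loss = 37.75 t; yield = 92.98%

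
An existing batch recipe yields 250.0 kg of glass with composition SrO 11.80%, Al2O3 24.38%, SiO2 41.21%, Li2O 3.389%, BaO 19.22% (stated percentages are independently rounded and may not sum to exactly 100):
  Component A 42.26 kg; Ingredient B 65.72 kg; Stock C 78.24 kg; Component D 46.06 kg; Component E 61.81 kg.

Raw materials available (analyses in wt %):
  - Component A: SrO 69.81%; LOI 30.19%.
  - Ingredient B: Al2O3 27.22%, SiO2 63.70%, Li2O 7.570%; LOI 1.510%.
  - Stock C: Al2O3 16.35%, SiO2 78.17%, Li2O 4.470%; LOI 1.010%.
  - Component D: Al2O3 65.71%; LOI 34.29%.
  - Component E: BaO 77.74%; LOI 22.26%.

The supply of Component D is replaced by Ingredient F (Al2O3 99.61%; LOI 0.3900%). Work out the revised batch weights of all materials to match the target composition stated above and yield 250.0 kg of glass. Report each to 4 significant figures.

Revised batch per 250.0 kg glass:
  Component A: 42.26 kg
  Ingredient B: 65.72 kg
  Stock C: 78.24 kg
  Ingredient F: 30.39 kg
  Component E: 61.81 kg
Total batch = 278.4 kg; LOI loss = 28.42 kg

Exact precision is maintained all the way through. Working values appear (rounded to 4 significant figures) alongside each step. Every reported figure undergoes a single rounding. All derived quantities, which include the totals, ignition loss, the yield, glass mass, five oxide percentages, are recomputed at full precision, exactly as shown in either problem or answer, from the batch weights per 250.0 kg of glass.
Oxide mass targets, per 250.0 kg glass:
  SrO: 11.80% × 250.0 = 29.50 kg
  Al2O3: 24.38% × 250.0 = 60.95 kg
  SiO2: 41.21% × 250.0 = 103.0 kg
  Li2O: 3.389% × 250.0 = 8.472 kg
  BaO: 19.22% × 250.0 = 48.05 kg
Oxide-by-oxide audit from the weights as reported, under the basis named above (every target is met by its sum within answer rounding):
  SrO: 42.26·0.6981 = 29.50 kg (target 29.50 kg)
  Al2O3: 65.72·0.2722 + 78.24·0.1635 + 30.39·0.9961 = 60.95 kg (target 60.95 kg)
  SiO2: 65.72·0.6370 + 78.24·0.7817 = 103.0 kg (target 103.0 kg)
  Li2O: 65.72·0.07570 + 78.24·0.04470 = 8.472 kg (target 8.472 kg)
  BaO: 61.81·0.7774 = 48.05 kg (target 48.05 kg)
Mass balance on the glass: batch total minus LOI = 250.0 kg (summing oxide targets gives 250.0 kg; the stated basis being 250.0 kg — deltas are rounding alone).
Batch grand total — Σ batch = 278.4 kg; ignition loss, Σ(batch × LOI) = 28.42 kg; yield = glass ÷ total batch = 89.79%.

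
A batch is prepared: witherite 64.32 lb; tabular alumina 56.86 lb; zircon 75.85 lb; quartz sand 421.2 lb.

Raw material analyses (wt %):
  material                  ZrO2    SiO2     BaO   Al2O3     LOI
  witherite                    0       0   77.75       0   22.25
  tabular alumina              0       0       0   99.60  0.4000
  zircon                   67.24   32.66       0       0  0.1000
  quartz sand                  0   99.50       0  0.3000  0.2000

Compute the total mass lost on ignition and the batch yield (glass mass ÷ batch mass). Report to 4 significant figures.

LOI loss = 15.46 lb; glass = 602.8 lb; yield = 97.50%

Values along the way are displayed rounded to 4 significant figures alongside each step; all arithmetic holds full float precision all the way through. A single rounding completes every reported result; derived quantities are recomputed in exact precision (net glass mass, totals, the yield, four oxide percentages, ignition loss) starting from the weights at 602.8 lb of glass, as quoted within either problem or answer.
Loss on ignition, line by line:
  witherite: 64.32 × 0.2225 = 14.31 lb
  tabular alumina: 56.86 × 0.004000 = 0.2274 lb
  zircon: 75.85 × 0.001000 = 0.07585 lb
  quartz sand: 421.2 × 0.002000 = 0.8424 lb
Total LOI = 15.46 lb
Glass = batch − LOI = 618.2 − 15.46 = 602.8 lb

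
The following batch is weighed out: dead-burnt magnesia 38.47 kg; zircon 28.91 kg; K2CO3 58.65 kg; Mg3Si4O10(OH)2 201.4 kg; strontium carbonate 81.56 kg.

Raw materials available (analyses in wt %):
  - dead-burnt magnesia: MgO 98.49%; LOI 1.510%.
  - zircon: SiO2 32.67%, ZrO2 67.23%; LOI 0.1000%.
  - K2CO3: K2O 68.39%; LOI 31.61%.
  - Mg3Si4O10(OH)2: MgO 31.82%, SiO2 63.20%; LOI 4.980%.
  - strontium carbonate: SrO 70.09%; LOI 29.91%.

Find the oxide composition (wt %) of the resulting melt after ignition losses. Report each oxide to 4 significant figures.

Glass mass = 355.4 kg (batch 409.0 − LOI 53.57).
Composition: SrO 16.08%, K2O 11.29%, MgO 28.69%, SiO2 38.47%, ZrO2 5.469%

The working math maintains exact precision through the solve — intermediates are displayed (rounded to 4 significant figures) across the worked steps; each reported number sees exactly one rounding. All derived quantities (net glass mass, the totals, LOI, five oxide percentages, yield) are rebuilt using the weight values at 355.4 kg of glass at full precision as they appear in the problem or answer text.
What the batch supplies per oxide:
  SrO: 81.56·0.7009 = 57.17 kg
  K2O: 58.65·0.6839 = 40.11 kg
  MgO: 38.47·0.9849 + 201.4·0.3182 = 102.0 kg
  SiO2: 28.91·0.3267 + 201.4·0.6320 = 136.7 kg
  ZrO2: 28.91·0.6723 = 19.44 kg
LOI: 38.47·0.01510 + 28.91·0.001000 + 58.65·0.3161 + 201.4·0.04980 + 81.56·0.2991 = 53.57 kg
Glass = total batch minus LOI = 409.0 − 53.57 = 355.4 kg (matching Σ of the oxides)
wt %: oxide over glass, times 100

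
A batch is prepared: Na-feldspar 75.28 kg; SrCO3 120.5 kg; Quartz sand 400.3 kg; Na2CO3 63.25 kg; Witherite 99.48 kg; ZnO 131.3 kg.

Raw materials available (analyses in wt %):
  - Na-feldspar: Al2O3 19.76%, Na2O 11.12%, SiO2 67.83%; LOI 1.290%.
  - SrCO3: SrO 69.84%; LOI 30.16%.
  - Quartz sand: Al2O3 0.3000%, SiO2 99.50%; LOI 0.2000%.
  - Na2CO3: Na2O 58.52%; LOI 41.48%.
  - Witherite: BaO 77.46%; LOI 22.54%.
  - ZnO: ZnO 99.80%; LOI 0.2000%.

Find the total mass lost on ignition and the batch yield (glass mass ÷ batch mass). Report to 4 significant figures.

All internal work carries full float precision from first step to last; the intermediate values are displayed, rounded to four significant digits, at each printed step. A single rounding yields each reported number — all derived quantities, which include yield, the totals, the six compositions, ignition loss, net glass mass, are computed in full precision, as written in the problem or answer text, from the batch weights per 803.1 kg of glass.
Material-by-material LOI:
  Na-feldspar: 75.28 × 0.01290 = 0.9711 kg
  SrCO3: 120.5 × 0.3016 = 36.34 kg
  Quartz sand: 400.3 × 0.002000 = 0.8006 kg
  Na2CO3: 63.25 × 0.4148 = 26.24 kg
  Witherite: 99.48 × 0.2254 = 22.42 kg
  ZnO: 131.3 × 0.002000 = 0.2626 kg
Total LOI = 87.04 kg
Glass = batch − LOI = 890.1 − 87.04 = 803.1 kg

LOI loss = 87.04 kg; glass = 803.1 kg; yield = 90.22%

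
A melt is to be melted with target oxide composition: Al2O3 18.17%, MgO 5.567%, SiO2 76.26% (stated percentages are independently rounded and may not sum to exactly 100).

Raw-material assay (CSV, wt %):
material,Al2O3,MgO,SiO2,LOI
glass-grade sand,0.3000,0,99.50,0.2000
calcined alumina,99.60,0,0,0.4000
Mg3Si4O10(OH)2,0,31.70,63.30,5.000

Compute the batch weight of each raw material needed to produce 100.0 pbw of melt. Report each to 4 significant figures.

Batch per 100.0 pbw melt:
  glass-grade sand: 65.47 pbw
  calcined alumina: 18.05 pbw
  Mg3Si4O10(OH)2: 17.56 pbw
Total batch = 101.1 pbw; LOI loss = 1.081 pbw; yield = 98.93%

Full float precision is carried from start to finish. In-progress results are displayed with 4-significant-figure rounding when written out. A single rounding completes every reported number. All derived quantities, which include glass mass, yield, totals, the three compositions, ignition loss, are rebuilt in exact precision, as they appear in question or answer, from the batch weights per 100.0 pbw of glass.
Oxide-by-oxide targets in 100.0 pbw melt:
  Al2O3: 18.17% × 100.0 = 18.17 pbw
  MgO: 5.567% × 100.0 = 5.567 pbw
  SiO2: 76.26% × 100.0 = 76.26 pbw
Per-oxide balance check with the batch weights as given, per the basis as stated (sum by sum, the targets are met net of answer rounding effects):
  Al2O3: 65.47·0.003000 + 18.05·0.9960 = 18.17 pbw (target 18.17 pbw)
  MgO: 17.56·0.3170 = 5.567 pbw (target 5.567 pbw)
  SiO2: 65.47·0.9950 + 17.56·0.6330 = 76.26 pbw (target 76.26 pbw)
Glass-mass bookkeeping: net batch after ignition = 100.0 pbw (the Σ of target masses is 100.0 pbw; against the stated basis, 100.0 pbw — gaps are rounding artifacts).
Batch grand total — Σ batch = 101.1 pbw; Σ batch·LOI gives LOI loss = 1.081 pbw; as yield: glass ÷ batch → 98.93%.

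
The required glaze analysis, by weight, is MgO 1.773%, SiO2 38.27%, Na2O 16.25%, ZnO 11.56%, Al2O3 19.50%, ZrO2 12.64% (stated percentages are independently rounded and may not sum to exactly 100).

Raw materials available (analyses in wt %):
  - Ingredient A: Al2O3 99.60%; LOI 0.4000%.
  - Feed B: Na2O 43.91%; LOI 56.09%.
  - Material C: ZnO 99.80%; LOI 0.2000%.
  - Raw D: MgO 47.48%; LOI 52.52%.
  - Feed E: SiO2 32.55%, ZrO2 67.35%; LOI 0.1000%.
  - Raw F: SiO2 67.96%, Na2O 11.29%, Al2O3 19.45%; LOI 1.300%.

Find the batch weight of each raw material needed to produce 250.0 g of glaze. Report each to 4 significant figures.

Intermediates are shown (rounded to four significant digits) between the steps. The working math keeps exact precision in all steps; each reported figure is rounded only once — the derived quantities are carried at full precision (totals, glass mass, six oxide percentages, LOI, the yield) from the batch weights on 250.0 g of glass, as they appear in either problem or answer.
Oxide mass targets, per 250.0 g glaze:
  MgO: 1.773% × 250.0 = 4.432 g
  SiO2: 38.27% × 250.0 = 95.68 g
  Na2O: 16.25% × 250.0 = 40.62 g
  ZnO: 11.56% × 250.0 = 28.90 g
  Al2O3: 19.50% × 250.0 = 48.75 g
  ZrO2: 12.64% × 250.0 = 31.60 g
Oxide-by-oxide audit using the reported weights, per the basis as stated (oxide sums agree with the targets exact up to rounding of places):
  MgO: 9.336·0.4748 = 4.433 g (target 4.432 g)
  SiO2: 46.92·0.3255 + 118.3·0.6796 = 95.67 g (target 95.68 g)
  Na2O: 62.10·0.4391 + 118.3·0.1129 = 40.62 g (target 40.62 g)
  ZnO: 28.96·0.9980 = 28.90 g (target 28.90 g)
  Al2O3: 25.84·0.9960 + 118.3·0.1945 = 48.75 g (target 48.75 g)
  ZrO2: 46.92·0.6735 = 31.60 g (target 31.60 g)
Glass-mass closure: total batch − LOI = 250.0 g (oxide target masses add up to 250.0 g; basis as stated: 250.0 g — differing by rounding only).
Summing the batch: Σ batch = 291.5 g; LOI loss = Σ batch·LOI = 41.48 g; glass ÷ batch gives a yield of 85.77%.

Batch per 250.0 g glaze:
  Ingredient A: 25.84 g
  Feed B: 62.10 g
  Material C: 28.96 g
  Raw D: 9.336 g
  Feed E: 46.92 g
  Raw F: 118.3 g
Total batch = 291.5 g; LOI loss = 41.48 g; yield = 85.77%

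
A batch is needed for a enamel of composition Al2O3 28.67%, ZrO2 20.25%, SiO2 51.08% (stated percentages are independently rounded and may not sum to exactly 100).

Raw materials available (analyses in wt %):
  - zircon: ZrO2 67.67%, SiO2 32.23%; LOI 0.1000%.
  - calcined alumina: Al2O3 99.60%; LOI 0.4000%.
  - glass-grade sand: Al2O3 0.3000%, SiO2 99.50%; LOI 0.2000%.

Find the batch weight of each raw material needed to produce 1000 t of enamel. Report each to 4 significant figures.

Batch per 1000 t enamel:
  zircon: 299.2 t
  calcined alumina: 286.6 t
  glass-grade sand: 416.4 t
Total batch = 1002 t; LOI loss = 2.278 t; yield = 99.77%

Exact precision is maintained at all times — intermediates are shown, rounded to four significant digits, between the steps — each reported number takes just one rounding. All derived quantities (the three compositions, the totals, LOI, net glass mass, the yield) are rebuilt from the batch weights on 1000 t of glass in full precision, exactly as shown in question or answer.
Oxide mass targets, per 1000 t enamel:
  Al2O3: 28.67% × 1000 = 286.7 t
  ZrO2: 20.25% × 1000 = 202.5 t
  SiO2: 51.08% × 1000 = 510.8 t
A balance pass over the oxides, per the reported batch figures, on the stated basis (each sum matches its target mass once rounding is allowed for):
  Al2O3: 286.6·0.9960 + 416.4·0.003000 = 286.7 t (target 286.7 t)
  ZrO2: 299.2·0.6767 = 202.5 t (target 202.5 t)
  SiO2: 299.2·0.3223 + 416.4·0.9950 = 510.8 t (target 510.8 t)
Glass mass check: total batch − LOI = 999.9 t (targets for the oxides total 1000 t; against the stated basis, 1000 t — any gap is answer rounding).
Whole-batch sum: Σ batch = 1002 t; LOI loss = Σ batch·LOI = 2.278 t; yield: glass divided by total = 99.77%.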